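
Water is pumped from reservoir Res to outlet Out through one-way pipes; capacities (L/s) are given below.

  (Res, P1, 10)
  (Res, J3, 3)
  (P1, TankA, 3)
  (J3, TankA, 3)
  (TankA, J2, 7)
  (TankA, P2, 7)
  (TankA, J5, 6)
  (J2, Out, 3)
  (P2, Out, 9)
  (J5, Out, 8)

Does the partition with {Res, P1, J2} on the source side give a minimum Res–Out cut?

No — its capacity is 9, but the minimum cut has capacity 6.

Given cut capacity: 3 + 3 + 3 = 9.
Augment Res→P1→TankA→J2→Out: bottleneck 3, flow now 3.
Augment Res→J3→TankA→P2→Out: bottleneck 3, flow now 6.
No augmenting path remains; maximum flow = 6.
In the residual graph, reachable from Res: {Res, P1}.
Min-cut edges: Res→J3 (3), P1→TankA (3); capacity 3 + 3 = 6.
Cut capacity 9 exceeds the max flow 6, so it is not minimum.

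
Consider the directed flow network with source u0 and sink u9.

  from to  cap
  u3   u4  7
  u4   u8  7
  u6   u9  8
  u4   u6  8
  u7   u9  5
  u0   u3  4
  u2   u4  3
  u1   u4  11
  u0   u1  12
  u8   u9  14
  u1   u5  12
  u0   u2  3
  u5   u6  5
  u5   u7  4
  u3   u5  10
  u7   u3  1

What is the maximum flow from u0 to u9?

Augment u0→u1→u4→u6→u9: bottleneck 8, flow now 8.
Augment u0→u1→u4→u8→u9: bottleneck 3, flow now 11.
Augment u0→u1→u5→u7→u9: bottleneck 1, flow now 12.
Augment u0→u2→u4→u8→u9: bottleneck 3, flow now 15.
Augment u0→u3→u4→u8→u9: bottleneck 1, flow now 16.
Augment u0→u3→u5→u7→u9: bottleneck 3, flow now 19.
No augmenting path remains; maximum flow = 19.
In the residual graph, reachable from u0: {u0}.
Min-cut edges: u0→u1 (12), u0→u2 (3), u0→u3 (4); capacity 12 + 3 + 4 = 19.
This cut is saturated, so no flow can exceed 19.

19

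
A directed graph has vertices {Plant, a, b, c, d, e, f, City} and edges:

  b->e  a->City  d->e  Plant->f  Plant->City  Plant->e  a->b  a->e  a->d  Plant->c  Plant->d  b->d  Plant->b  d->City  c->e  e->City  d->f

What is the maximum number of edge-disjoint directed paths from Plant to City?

3

Assign every edge capacity 1; by Menger, the answer equals the max flow.
Path Plant→City (+1); total 1.
Path Plant→d→City (+1); total 2.
Path Plant→e→City (+1); total 3.
No residual Plant→City path; max flow = 3.
Certifying cut of size 3: {Plant→City, d→City, e→City}.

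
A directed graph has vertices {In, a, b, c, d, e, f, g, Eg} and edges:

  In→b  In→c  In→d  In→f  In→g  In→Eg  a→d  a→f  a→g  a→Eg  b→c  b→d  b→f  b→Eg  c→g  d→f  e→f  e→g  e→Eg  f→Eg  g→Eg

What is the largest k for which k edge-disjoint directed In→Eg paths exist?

4

Assign every edge capacity 1; by Menger, the answer equals the max flow.
Path In→Eg (+1); total 1.
Path In→b→Eg (+1); total 2.
Path In→f→Eg (+1); total 3.
Path In→g→Eg (+1); total 4.
No residual In→Eg path; max flow = 4.
Certifying cut of size 4: {In→Eg, In→b, f→Eg, g→Eg}.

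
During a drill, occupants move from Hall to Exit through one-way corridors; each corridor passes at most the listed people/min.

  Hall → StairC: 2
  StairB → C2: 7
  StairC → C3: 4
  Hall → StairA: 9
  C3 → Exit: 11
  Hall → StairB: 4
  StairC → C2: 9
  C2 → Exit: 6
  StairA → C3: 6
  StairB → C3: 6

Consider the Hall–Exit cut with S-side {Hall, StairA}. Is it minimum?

Yes — it is a minimum cut (capacity 12).

Given cut capacity: 4 + 2 + 6 = 12.
Augment Hall→StairA→C3→Exit: bottleneck 6, flow now 6.
Augment Hall→StairB→C2→Exit: bottleneck 4, flow now 10.
Augment Hall→StairC→C2→Exit: bottleneck 2, flow now 12.
No augmenting path remains; maximum flow = 12.
Cut capacity 12 equals the max flow, so it is a minimum cut.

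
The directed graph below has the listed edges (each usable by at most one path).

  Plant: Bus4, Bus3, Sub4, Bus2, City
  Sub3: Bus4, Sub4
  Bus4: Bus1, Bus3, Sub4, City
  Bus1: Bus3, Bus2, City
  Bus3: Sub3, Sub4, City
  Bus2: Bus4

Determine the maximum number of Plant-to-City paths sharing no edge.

4

Assign every edge capacity 1; by Menger, the answer equals the max flow.
Path Plant→City (+1); total 1.
Path Plant→Bus4→City (+1); total 2.
Path Plant→Bus3→City (+1); total 3.
Path Plant→Bus2→Bus4→Bus1→City (+1); total 4.
No residual Plant→City path; max flow = 4.
Certifying cut of size 4: {Plant→Bus2, Plant→Bus3, Plant→Bus4, Plant→City}.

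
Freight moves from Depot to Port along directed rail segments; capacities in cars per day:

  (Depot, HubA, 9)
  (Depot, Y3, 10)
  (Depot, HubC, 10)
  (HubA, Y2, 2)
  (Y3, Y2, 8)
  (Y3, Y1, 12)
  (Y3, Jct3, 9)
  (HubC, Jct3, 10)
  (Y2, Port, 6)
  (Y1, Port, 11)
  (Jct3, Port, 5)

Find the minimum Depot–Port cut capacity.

Augment Depot→HubA→Y2→Port: bottleneck 2, flow now 2.
Augment Depot→Y3→Y2→Port: bottleneck 4, flow now 6.
Augment Depot→Y3→Y1→Port: bottleneck 6, flow now 12.
Augment Depot→HubC→Jct3→Port: bottleneck 5, flow now 17.
No augmenting path remains; maximum flow = 17.
By max-flow min-cut, the minimum cut capacity equals the max flow.
In the residual graph, reachable from Depot: {Depot, HubA, HubC, Jct3}.
Min-cut edges: Depot→Y3 (10), HubA→Y2 (2), Jct3→Port (5); capacity 10 + 2 + 5 = 17.

17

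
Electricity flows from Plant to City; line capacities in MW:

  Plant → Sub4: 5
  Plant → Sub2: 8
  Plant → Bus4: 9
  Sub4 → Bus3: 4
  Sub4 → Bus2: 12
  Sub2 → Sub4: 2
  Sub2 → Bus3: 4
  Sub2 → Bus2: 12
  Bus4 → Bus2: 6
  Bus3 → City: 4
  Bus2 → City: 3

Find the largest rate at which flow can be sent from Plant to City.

7

Augment Plant→Sub4→Bus3→City: bottleneck 4, flow now 4.
Augment Plant→Sub4→Bus2→City: bottleneck 1, flow now 5.
Augment Plant→Sub2→Bus2→City: bottleneck 2, flow now 7.
No augmenting path remains; maximum flow = 7.
In the residual graph, reachable from Plant: {Plant, Sub4, Sub2, Bus4, Bus3, Bus2}.
Min-cut edges: Bus3→City (4), Bus2→City (3); capacity 4 + 3 = 7.
This cut is saturated, so no flow can exceed 7.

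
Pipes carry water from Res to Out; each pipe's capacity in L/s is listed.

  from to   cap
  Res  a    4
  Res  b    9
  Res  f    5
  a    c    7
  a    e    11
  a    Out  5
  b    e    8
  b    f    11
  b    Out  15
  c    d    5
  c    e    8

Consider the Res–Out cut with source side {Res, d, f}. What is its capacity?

Edges leaving {Res, d, f}: Res→a (4), Res→b (9).
Cut capacity = 4 + 9 = 13.

13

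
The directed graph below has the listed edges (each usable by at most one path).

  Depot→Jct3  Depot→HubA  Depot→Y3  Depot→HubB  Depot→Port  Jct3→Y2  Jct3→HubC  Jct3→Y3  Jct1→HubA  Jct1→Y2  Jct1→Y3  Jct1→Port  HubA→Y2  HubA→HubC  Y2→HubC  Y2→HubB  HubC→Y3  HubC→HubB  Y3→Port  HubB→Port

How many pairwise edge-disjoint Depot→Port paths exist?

3

Assign every edge capacity 1; by Menger, the answer equals the max flow.
Path Depot→Port (+1); total 1.
Path Depot→Y3→Port (+1); total 2.
Path Depot→HubB→Port (+1); total 3.
No residual Depot→Port path; max flow = 3.
Certifying cut of size 3: {Depot→Port, HubB→Port, Y3→Port}.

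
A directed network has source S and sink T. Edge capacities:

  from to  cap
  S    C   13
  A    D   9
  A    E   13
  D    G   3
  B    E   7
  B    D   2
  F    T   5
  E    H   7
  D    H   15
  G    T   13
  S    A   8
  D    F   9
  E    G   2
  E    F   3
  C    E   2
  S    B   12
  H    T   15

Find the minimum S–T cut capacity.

Augment S→A→D→F→T: bottleneck 5, flow now 5.
Augment S→A→D→G→T: bottleneck 3, flow now 8.
Augment S→B→D→H→T: bottleneck 2, flow now 10.
Augment S→B→E→G→T: bottleneck 2, flow now 12.
Augment S→B→E→H→T: bottleneck 5, flow now 17.
Augment S→C→E→H→T: bottleneck 2, flow now 19.
No augmenting path remains; maximum flow = 19.
By max-flow min-cut, the minimum cut capacity equals the max flow.
In the residual graph, reachable from S: {S, B, C}.
Min-cut edges: S→A (8), B→D (2), B→E (7), C→E (2); capacity 8 + 2 + 7 + 2 = 19.

19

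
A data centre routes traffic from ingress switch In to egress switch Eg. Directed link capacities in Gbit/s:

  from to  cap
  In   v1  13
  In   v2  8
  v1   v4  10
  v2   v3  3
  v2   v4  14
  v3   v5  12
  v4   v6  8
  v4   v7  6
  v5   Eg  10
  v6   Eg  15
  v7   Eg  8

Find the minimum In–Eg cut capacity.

Augment In→v1→v4→v6→Eg: bottleneck 8, flow now 8.
Augment In→v1→v4→v7→Eg: bottleneck 2, flow now 10.
Augment In→v2→v3→v5→Eg: bottleneck 3, flow now 13.
Augment In→v2→v4→v7→Eg: bottleneck 4, flow now 17.
No augmenting path remains; maximum flow = 17.
By max-flow min-cut, the minimum cut capacity equals the max flow.
In the residual graph, reachable from In: {In, v1, v2, v4}.
Min-cut edges: v2→v3 (3), v4→v6 (8), v4→v7 (6); capacity 3 + 8 + 6 = 17.

17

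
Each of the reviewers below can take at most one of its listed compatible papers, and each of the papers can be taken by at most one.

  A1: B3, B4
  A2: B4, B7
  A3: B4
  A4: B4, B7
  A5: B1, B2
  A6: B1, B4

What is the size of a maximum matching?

Unit-capacity flow: source→left, listed edges, right→sink; max matching = max flow.
Augmenting path A1→B3 (+1); matched 1.
Augmenting path A2→B4 (+1); matched 2.
Augmenting path A4→B7 (+1); matched 3.
Augmenting path A5→B1 (+1); matched 4.
Augmenting path A6→B1→A5→B2 (+1); matched 5.
No augmenting path remains; maximum matching = 5.
König certificate: {A1, A5, A6, B4, B7} is a vertex cover of size 5 (every listed pair touches it), so no matching can be larger.

5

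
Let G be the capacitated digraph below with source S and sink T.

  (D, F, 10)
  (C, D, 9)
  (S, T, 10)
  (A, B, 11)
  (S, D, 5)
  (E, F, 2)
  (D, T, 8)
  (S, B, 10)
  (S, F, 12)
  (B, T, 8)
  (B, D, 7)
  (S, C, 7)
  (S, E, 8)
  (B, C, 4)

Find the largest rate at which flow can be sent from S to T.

26

Augment S→T: bottleneck 10, flow now 10.
Augment S→B→T: bottleneck 8, flow now 18.
Augment S→D→T: bottleneck 5, flow now 23.
Augment S→B→D→T: bottleneck 2, flow now 25.
Augment S→C→D→T: bottleneck 1, flow now 26.
No augmenting path remains; maximum flow = 26.
In the residual graph, reachable from S: {S, B, C, D, E, F}.
Min-cut edges: S→T (10), B→T (8), D→T (8); capacity 10 + 8 + 8 = 26.
This cut is saturated, so no flow can exceed 26.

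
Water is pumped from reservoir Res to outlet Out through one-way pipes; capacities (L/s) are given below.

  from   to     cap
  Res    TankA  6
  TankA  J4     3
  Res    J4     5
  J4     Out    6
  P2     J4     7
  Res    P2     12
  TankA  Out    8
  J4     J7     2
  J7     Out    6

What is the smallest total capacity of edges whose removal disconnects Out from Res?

Augment Res→TankA→Out: bottleneck 6, flow now 6.
Augment Res→J4→Out: bottleneck 5, flow now 11.
Augment Res→P2→J4→Out: bottleneck 1, flow now 12.
Augment Res→P2→J4→J7→Out: bottleneck 2, flow now 14.
No augmenting path remains; maximum flow = 14.
By max-flow min-cut, the minimum cut capacity equals the max flow.
In the residual graph, reachable from Res: {Res, P2, J4}.
Min-cut edges: Res→TankA (6), J4→J7 (2), J4→Out (6); capacity 6 + 2 + 6 = 14.

14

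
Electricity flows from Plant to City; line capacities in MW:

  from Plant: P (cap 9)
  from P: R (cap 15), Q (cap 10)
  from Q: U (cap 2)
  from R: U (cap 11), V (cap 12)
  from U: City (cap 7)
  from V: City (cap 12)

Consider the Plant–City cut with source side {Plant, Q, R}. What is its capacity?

34

Edges leaving {Plant, Q, R}: Plant→P (9), Q→U (2), R→U (11), R→V (12).
Cut capacity = 9 + 2 + 11 + 12 = 34.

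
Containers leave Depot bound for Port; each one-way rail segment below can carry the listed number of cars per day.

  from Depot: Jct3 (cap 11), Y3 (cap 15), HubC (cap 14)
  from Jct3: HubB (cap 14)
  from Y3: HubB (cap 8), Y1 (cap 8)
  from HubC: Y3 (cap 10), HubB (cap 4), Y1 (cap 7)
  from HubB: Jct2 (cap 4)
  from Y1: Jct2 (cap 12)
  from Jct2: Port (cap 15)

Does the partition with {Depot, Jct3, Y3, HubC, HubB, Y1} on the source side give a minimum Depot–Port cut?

Given cut capacity: 4 + 12 = 16.
Augment Depot→Jct3→HubB→Jct2→Port: bottleneck 4, flow now 4.
Augment Depot→Y3→Y1→Jct2→Port: bottleneck 8, flow now 12.
Augment Depot→HubC→Y1→Jct2→Port: bottleneck 3, flow now 15.
No augmenting path remains; maximum flow = 15.
In the residual graph, reachable from Depot: {Depot, Jct3, Y3, HubC, HubB, Y1, Jct2}.
Min-cut edges: Jct2→Port (15); capacity 15 = 15.
Cut capacity 16 exceeds the max flow 15, so it is not minimum.

No — its capacity is 16, but the minimum cut has capacity 15.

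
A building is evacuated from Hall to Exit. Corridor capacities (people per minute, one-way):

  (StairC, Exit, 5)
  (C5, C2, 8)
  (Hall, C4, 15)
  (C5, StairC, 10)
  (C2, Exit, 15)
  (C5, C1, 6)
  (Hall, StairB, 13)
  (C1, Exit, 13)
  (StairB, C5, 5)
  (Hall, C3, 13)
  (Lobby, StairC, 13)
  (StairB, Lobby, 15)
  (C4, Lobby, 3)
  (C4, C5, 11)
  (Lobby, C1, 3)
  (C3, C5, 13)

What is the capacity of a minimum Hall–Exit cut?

22

Augment Hall→StairB→C5→StairC→Exit: bottleneck 5, flow now 5.
Augment Hall→StairB→Lobby→C1→Exit: bottleneck 3, flow now 8.
Augment Hall→C3→C5→C2→Exit: bottleneck 8, flow now 16.
Augment Hall→C3→C5→C1→Exit: bottleneck 5, flow now 21.
Augment Hall→C4→C5→C1→Exit: bottleneck 1, flow now 22.
No augmenting path remains; maximum flow = 22.
By max-flow min-cut, the minimum cut capacity equals the max flow.
In the residual graph, reachable from Hall: {Hall, StairB, C3, C4, C5, Lobby, StairC}.
Min-cut edges: C5→C2 (8), C5→C1 (6), Lobby→C1 (3), StairC→Exit (5); capacity 8 + 6 + 3 + 5 = 22.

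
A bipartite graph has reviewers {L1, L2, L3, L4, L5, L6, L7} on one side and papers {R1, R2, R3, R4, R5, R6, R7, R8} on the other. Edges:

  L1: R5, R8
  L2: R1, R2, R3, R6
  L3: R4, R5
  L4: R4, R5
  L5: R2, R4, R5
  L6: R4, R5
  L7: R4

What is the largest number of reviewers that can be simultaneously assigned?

5

Unit-capacity flow: source→left, listed edges, right→sink; max matching = max flow.
Augmenting path L1→R5 (+1); matched 1.
Augmenting path L2→R1 (+1); matched 2.
Augmenting path L3→R4 (+1); matched 3.
Augmenting path L5→R2 (+1); matched 4.
Augmenting path L4→R5→L1→R8 (+1); matched 5.
No augmenting path remains; maximum matching = 5.
König certificate: {L1, L2, L5, R4, R5} is a vertex cover of size 5 (every listed pair touches it), so no matching can be larger.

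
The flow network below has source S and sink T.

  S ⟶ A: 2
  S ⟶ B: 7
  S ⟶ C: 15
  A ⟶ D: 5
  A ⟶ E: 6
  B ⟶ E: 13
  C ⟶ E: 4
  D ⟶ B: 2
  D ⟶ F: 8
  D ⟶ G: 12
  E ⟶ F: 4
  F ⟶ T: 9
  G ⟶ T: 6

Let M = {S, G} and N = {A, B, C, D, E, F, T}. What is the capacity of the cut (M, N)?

Edges leaving {S, G}: S→A (2), S→B (7), S→C (15), G→T (6).
Cut capacity = 2 + 7 + 15 + 6 = 30.

30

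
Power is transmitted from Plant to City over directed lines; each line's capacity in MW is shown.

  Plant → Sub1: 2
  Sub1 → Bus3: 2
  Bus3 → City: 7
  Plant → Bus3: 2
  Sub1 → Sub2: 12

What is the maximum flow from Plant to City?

Augment Plant→Bus3→City: bottleneck 2, flow now 2.
Augment Plant→Sub1→Bus3→City: bottleneck 2, flow now 4.
No augmenting path remains; maximum flow = 4.
In the residual graph, reachable from Plant: {Plant}.
Min-cut edges: Plant→Sub1 (2), Plant→Bus3 (2); capacity 2 + 2 = 4.
This cut is saturated, so no flow can exceed 4.

4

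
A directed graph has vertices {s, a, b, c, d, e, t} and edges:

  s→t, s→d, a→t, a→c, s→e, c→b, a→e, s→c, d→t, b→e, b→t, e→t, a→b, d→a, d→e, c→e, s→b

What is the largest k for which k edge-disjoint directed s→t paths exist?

4

Assign every edge capacity 1; by Menger, the answer equals the max flow.
Path s→t (+1); total 1.
Path s→b→t (+1); total 2.
Path s→d→t (+1); total 3.
Path s→e→t (+1); total 4.
No residual s→t path; max flow = 4.
Certifying cut of size 4: {b→t, e→t, s→d, s→t}.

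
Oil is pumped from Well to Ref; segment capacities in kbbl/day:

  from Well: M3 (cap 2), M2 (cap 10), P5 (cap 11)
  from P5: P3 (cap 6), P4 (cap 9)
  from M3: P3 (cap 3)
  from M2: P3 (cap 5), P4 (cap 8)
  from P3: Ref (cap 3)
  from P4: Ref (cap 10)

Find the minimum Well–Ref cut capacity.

13

Augment Well→P5→P3→Ref: bottleneck 3, flow now 3.
Augment Well→P5→P4→Ref: bottleneck 8, flow now 11.
Augment Well→M2→P4→Ref: bottleneck 2, flow now 13.
No augmenting path remains; maximum flow = 13.
By max-flow min-cut, the minimum cut capacity equals the max flow.
In the residual graph, reachable from Well: {Well, P5, M3, M2, P3, P4}.
Min-cut edges: P3→Ref (3), P4→Ref (10); capacity 3 + 10 = 13.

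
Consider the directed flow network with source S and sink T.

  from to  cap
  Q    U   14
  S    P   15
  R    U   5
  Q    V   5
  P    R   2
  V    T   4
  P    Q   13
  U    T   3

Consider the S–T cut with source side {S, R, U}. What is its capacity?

18

Edges leaving {S, R, U}: S→P (15), U→T (3).
Cut capacity = 15 + 3 = 18.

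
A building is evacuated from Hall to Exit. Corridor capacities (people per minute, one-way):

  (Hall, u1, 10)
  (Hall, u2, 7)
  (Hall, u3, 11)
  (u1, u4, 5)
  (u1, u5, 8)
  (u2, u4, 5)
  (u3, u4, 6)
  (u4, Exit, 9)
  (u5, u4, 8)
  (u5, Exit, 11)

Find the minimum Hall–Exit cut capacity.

Augment Hall→u1→u4→Exit: bottleneck 5, flow now 5.
Augment Hall→u1→u5→Exit: bottleneck 5, flow now 10.
Augment Hall→u2→u4→Exit: bottleneck 4, flow now 14.
Augment Hall→u2→u4→u1→u5→Exit: bottleneck 1, flow now 15. (uses reverse residual edge)
Augment Hall→u3→u4→u1→u5→Exit: bottleneck 2, flow now 17. (uses reverse residual edge)
No augmenting path remains; maximum flow = 17.
By max-flow min-cut, the minimum cut capacity equals the max flow.
In the residual graph, reachable from Hall: {Hall, u1, u2, u3, u4}.
Min-cut edges: u1→u5 (8), u4→Exit (9); capacity 8 + 9 = 17.

17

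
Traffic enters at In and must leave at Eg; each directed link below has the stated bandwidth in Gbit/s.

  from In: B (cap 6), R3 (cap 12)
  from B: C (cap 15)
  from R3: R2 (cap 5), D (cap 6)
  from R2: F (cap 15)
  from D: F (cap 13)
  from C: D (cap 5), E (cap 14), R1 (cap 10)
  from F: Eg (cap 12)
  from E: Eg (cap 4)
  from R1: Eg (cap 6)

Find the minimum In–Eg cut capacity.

17

Augment In→B→C→E→Eg: bottleneck 4, flow now 4.
Augment In→B→C→R1→Eg: bottleneck 2, flow now 6.
Augment In→R3→R2→F→Eg: bottleneck 5, flow now 11.
Augment In→R3→D→F→Eg: bottleneck 6, flow now 17.
No augmenting path remains; maximum flow = 17.
By max-flow min-cut, the minimum cut capacity equals the max flow.
In the residual graph, reachable from In: {In, R3}.
Min-cut edges: In→B (6), R3→R2 (5), R3→D (6); capacity 6 + 5 + 6 = 17.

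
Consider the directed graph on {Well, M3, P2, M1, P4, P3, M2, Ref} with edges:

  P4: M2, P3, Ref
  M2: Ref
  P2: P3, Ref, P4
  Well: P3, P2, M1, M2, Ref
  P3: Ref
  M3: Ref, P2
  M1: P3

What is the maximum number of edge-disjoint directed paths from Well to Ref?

Assign every edge capacity 1; by Menger, the answer equals the max flow.
Path Well→Ref (+1); total 1.
Path Well→P2→Ref (+1); total 2.
Path Well→P3→Ref (+1); total 3.
Path Well→M2→Ref (+1); total 4.
No residual Well→Ref path; max flow = 4.
Certifying cut of size 4: {P3→Ref, Well→M2, Well→P2, Well→Ref}.

4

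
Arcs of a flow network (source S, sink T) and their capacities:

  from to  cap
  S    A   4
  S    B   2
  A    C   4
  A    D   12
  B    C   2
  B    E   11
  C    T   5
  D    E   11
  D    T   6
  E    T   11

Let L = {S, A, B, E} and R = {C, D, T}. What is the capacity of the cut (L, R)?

29

Edges leaving {S, A, B, E}: A→C (4), A→D (12), B→C (2), E→T (11).
Cut capacity = 4 + 12 + 2 + 11 = 29.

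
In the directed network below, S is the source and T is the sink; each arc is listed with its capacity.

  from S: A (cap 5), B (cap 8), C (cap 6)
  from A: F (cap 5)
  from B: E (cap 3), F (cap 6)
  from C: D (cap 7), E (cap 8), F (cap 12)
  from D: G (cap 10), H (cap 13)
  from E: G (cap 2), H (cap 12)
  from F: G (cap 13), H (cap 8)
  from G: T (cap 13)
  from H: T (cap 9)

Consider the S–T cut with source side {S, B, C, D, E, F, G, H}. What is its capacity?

Edges leaving {S, B, C, D, E, F, G, H}: S→A (5), G→T (13), H→T (9).
Cut capacity = 5 + 13 + 9 = 27.

27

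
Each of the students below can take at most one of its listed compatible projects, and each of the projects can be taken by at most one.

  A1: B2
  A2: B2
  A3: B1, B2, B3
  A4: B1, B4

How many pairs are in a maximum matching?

Unit-capacity flow: source→left, listed edges, right→sink; max matching = max flow.
Augmenting path A1→B2 (+1); matched 1.
Augmenting path A3→B1 (+1); matched 2.
Augmenting path A4→B4 (+1); matched 3.
No augmenting path remains; maximum matching = 3.
König certificate: {A3, A4, B2} is a vertex cover of size 3 (every listed pair touches it), so no matching can be larger.

3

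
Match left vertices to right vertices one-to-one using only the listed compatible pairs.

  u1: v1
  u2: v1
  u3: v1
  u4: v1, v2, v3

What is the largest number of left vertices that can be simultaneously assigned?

Unit-capacity flow: source→left, listed edges, right→sink; max matching = max flow.
Augmenting path u1→v1 (+1); matched 1.
Augmenting path u4→v2 (+1); matched 2.
No augmenting path remains; maximum matching = 2.
König certificate: {u4, v1} is a vertex cover of size 2 (every listed pair touches it), so no matching can be larger.

2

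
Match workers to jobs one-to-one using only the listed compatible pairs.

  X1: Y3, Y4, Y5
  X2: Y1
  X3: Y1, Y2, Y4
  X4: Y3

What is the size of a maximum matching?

4

Unit-capacity flow: source→left, listed edges, right→sink; max matching = max flow.
Augmenting path X1→Y3 (+1); matched 1.
Augmenting path X2→Y1 (+1); matched 2.
Augmenting path X3→Y2 (+1); matched 3.
Augmenting path X4→Y3→X1→Y4 (+1); matched 4.
No augmenting path remains; maximum matching = 4.
König certificate: {X1, X2, X3, X4} is a vertex cover of size 4 (every listed pair touches it), so no matching can be larger.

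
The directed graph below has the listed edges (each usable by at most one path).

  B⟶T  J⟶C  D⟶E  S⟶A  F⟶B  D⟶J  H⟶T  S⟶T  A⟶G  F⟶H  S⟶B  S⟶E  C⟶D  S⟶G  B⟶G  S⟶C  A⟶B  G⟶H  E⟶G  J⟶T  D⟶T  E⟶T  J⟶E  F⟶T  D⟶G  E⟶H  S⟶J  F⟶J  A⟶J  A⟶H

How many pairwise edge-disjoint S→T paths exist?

Assign every edge capacity 1; by Menger, the answer equals the max flow.
Path S→T (+1); total 1.
Path S→B→T (+1); total 2.
Path S→E→T (+1); total 3.
Path S→J→T (+1); total 4.
Path S→A→H→T (+1); total 5.
Path S→C→D→T (+1); total 6.
No residual S→T path; max flow = 6.
Certifying cut of size 6: {B→T, C→D, E→T, H→T, J→T, S→T}.

6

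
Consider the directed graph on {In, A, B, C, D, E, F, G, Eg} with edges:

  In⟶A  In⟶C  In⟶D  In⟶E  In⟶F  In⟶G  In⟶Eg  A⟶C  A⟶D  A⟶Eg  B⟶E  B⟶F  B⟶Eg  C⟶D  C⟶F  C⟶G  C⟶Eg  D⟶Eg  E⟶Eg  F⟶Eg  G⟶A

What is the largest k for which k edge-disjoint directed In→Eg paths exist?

Assign every edge capacity 1; by Menger, the answer equals the max flow.
Path In→Eg (+1); total 1.
Path In→A→Eg (+1); total 2.
Path In→C→Eg (+1); total 3.
Path In→D→Eg (+1); total 4.
Path In→E→Eg (+1); total 5.
Path In→F→Eg (+1); total 6.
No residual In→Eg path; max flow = 6.
Certifying cut of size 6: {A→Eg, C→Eg, D→Eg, F→Eg, In→E, In→Eg}.

6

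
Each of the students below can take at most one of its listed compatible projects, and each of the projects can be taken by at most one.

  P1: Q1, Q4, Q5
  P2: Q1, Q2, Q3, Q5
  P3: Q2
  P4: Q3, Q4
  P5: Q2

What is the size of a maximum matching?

4

Unit-capacity flow: source→left, listed edges, right→sink; max matching = max flow.
Augmenting path P1→Q1 (+1); matched 1.
Augmenting path P2→Q2 (+1); matched 2.
Augmenting path P4→Q3 (+1); matched 3.
Augmenting path P3→Q2→P2→Q5 (+1); matched 4.
No augmenting path remains; maximum matching = 4.
König certificate: {P1, P2, P4, Q2} is a vertex cover of size 4 (every listed pair touches it), so no matching can be larger.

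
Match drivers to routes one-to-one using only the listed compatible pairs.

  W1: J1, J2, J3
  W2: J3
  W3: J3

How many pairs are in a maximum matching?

2

Unit-capacity flow: source→left, listed edges, right→sink; max matching = max flow.
Augmenting path W1→J1 (+1); matched 1.
Augmenting path W2→J3 (+1); matched 2.
No augmenting path remains; maximum matching = 2.
König certificate: {W1, J3} is a vertex cover of size 2 (every listed pair touches it), so no matching can be larger.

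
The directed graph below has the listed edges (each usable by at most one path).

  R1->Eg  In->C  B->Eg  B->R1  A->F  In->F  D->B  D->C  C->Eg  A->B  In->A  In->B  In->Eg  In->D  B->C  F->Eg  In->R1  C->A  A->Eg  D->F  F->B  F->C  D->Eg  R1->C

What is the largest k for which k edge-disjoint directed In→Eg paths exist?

Assign every edge capacity 1; by Menger, the answer equals the max flow.
Path In→Eg (+1); total 1.
Path In→D→Eg (+1); total 2.
Path In→F→Eg (+1); total 3.
Path In→B→Eg (+1); total 4.
Path In→R1→Eg (+1); total 5.
Path In→C→Eg (+1); total 6.
Path In→A→Eg (+1); total 7.
No residual In→Eg path; max flow = 7.
Certifying cut of size 7: {In→A, In→B, In→C, In→D, In→Eg, In→F, In→R1}.

7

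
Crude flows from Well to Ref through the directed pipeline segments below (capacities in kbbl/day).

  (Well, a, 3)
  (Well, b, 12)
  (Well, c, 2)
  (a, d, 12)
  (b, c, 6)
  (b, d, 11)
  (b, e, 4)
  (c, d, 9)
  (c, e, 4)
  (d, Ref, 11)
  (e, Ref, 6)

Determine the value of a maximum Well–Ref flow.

17

Augment Well→a→d→Ref: bottleneck 3, flow now 3.
Augment Well→b→d→Ref: bottleneck 8, flow now 11.
Augment Well→b→e→Ref: bottleneck 4, flow now 15.
Augment Well→c→e→Ref: bottleneck 2, flow now 17.
No augmenting path remains; maximum flow = 17.
In the residual graph, reachable from Well: {Well}.
Min-cut edges: Well→a (3), Well→b (12), Well→c (2); capacity 3 + 12 + 2 = 17.
This cut is saturated, so no flow can exceed 17.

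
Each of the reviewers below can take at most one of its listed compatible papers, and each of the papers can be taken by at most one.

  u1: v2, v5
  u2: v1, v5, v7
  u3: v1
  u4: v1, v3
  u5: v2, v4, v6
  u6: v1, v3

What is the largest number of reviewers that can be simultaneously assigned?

Unit-capacity flow: source→left, listed edges, right→sink; max matching = max flow.
Augmenting path u1→v2 (+1); matched 1.
Augmenting path u2→v1 (+1); matched 2.
Augmenting path u4→v3 (+1); matched 3.
Augmenting path u5→v4 (+1); matched 4.
Augmenting path u3→v1→u2→v5 (+1); matched 5.
No augmenting path remains; maximum matching = 5.
König certificate: {u1, u2, u5, v1, v3} is a vertex cover of size 5 (every listed pair touches it), so no matching can be larger.

5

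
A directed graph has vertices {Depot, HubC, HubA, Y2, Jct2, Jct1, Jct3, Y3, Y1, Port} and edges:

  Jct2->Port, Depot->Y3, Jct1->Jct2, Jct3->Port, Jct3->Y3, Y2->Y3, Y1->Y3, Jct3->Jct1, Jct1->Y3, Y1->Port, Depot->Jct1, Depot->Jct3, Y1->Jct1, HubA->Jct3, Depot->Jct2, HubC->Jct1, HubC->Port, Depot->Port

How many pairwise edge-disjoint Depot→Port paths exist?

Assign every edge capacity 1; by Menger, the answer equals the max flow.
Path Depot→Port (+1); total 1.
Path Depot→Jct2→Port (+1); total 2.
Path Depot→Jct3→Port (+1); total 3.
No residual Depot→Port path; max flow = 3.
Certifying cut of size 3: {Depot→Jct3, Depot→Port, Jct2→Port}.

3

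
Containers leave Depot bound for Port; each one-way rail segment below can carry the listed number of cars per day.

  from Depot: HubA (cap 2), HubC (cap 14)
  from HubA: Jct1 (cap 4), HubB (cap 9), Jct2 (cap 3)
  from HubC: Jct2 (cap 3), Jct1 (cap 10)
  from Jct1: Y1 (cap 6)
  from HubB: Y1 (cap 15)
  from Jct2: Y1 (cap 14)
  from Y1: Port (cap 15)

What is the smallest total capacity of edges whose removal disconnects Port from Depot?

Augment Depot→HubA→Jct1→Y1→Port: bottleneck 2, flow now 2.
Augment Depot→HubC→Jct1→Y1→Port: bottleneck 4, flow now 6.
Augment Depot→HubC→Jct2→Y1→Port: bottleneck 3, flow now 9.
Augment Depot→HubC→Jct1→HubA→HubB→Y1→Port: bottleneck 2, flow now 11. (uses reverse residual edge)
No augmenting path remains; maximum flow = 11.
By max-flow min-cut, the minimum cut capacity equals the max flow.
In the residual graph, reachable from Depot: {Depot, HubC, Jct1}.
Min-cut edges: Depot→HubA (2), HubC→Jct2 (3), Jct1→Y1 (6); capacity 2 + 3 + 6 = 11.

11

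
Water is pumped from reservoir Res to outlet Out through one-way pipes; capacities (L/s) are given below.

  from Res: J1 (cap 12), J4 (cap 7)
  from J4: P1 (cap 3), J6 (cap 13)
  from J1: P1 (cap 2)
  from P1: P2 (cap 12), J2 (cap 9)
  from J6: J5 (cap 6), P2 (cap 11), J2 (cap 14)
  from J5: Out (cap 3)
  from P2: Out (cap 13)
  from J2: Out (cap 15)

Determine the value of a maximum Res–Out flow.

Augment Res→J4→P1→P2→Out: bottleneck 3, flow now 3.
Augment Res→J4→J6→J5→Out: bottleneck 3, flow now 6.
Augment Res→J4→J6→P2→Out: bottleneck 1, flow now 7.
Augment Res→J1→P1→P2→Out: bottleneck 2, flow now 9.
No augmenting path remains; maximum flow = 9.
In the residual graph, reachable from Res: {Res, J1}.
Min-cut edges: Res→J4 (7), J1→P1 (2); capacity 7 + 2 = 9.
This cut is saturated, so no flow can exceed 9.

9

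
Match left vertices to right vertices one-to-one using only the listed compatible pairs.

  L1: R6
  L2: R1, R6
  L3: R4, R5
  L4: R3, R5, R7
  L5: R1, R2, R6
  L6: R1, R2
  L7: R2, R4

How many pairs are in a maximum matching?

6

Unit-capacity flow: source→left, listed edges, right→sink; max matching = max flow.
Augmenting path L1→R6 (+1); matched 1.
Augmenting path L2→R1 (+1); matched 2.
Augmenting path L3→R4 (+1); matched 3.
Augmenting path L4→R3 (+1); matched 4.
Augmenting path L5→R2 (+1); matched 5.
Augmenting path L7→R4→L3→R5 (+1); matched 6.
No augmenting path remains; maximum matching = 6.
König certificate: {L3, L4, L7, R1, R2, R6} is a vertex cover of size 6 (every listed pair touches it), so no matching can be larger.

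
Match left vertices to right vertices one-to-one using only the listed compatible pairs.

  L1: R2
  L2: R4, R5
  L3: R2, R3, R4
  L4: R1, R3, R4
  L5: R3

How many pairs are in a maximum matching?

5

Unit-capacity flow: source→left, listed edges, right→sink; max matching = max flow.
Augmenting path L1→R2 (+1); matched 1.
Augmenting path L2→R4 (+1); matched 2.
Augmenting path L3→R3 (+1); matched 3.
Augmenting path L4→R1 (+1); matched 4.
Augmenting path L5→R3→L3→R4→L2→R5 (+1); matched 5.
No augmenting path remains; maximum matching = 5.
König certificate: {L1, L2, L3, L4, L5} is a vertex cover of size 5 (every listed pair touches it), so no matching can be larger.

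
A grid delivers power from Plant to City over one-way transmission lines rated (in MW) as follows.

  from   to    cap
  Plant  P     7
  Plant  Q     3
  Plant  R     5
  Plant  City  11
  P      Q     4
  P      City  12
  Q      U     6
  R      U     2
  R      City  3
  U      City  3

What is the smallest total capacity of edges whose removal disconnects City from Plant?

24

Augment Plant→City: bottleneck 11, flow now 11.
Augment Plant→P→City: bottleneck 7, flow now 18.
Augment Plant→R→City: bottleneck 3, flow now 21.
Augment Plant→Q→U→City: bottleneck 3, flow now 24.
No augmenting path remains; maximum flow = 24.
By max-flow min-cut, the minimum cut capacity equals the max flow.
In the residual graph, reachable from Plant: {Plant, Q, R, U}.
Min-cut edges: Plant→P (7), Plant→City (11), R→City (3), U→City (3); capacity 7 + 11 + 3 + 3 = 24.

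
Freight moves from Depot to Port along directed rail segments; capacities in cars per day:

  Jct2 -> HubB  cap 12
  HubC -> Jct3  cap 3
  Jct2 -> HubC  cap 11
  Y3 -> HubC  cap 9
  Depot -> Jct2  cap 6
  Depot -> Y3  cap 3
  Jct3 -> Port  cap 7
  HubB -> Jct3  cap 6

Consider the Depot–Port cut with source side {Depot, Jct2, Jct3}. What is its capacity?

Edges leaving {Depot, Jct2, Jct3}: Depot→Y3 (3), Jct2→HubB (12), Jct2→HubC (11), Jct3→Port (7).
Cut capacity = 3 + 12 + 11 + 7 = 33.

33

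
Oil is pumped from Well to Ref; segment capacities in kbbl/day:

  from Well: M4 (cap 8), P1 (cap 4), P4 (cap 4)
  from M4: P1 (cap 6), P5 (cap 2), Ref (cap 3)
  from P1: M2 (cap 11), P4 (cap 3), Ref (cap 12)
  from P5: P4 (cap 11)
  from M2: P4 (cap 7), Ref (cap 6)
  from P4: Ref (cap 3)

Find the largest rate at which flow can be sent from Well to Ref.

Augment Well→M4→Ref: bottleneck 3, flow now 3.
Augment Well→P1→Ref: bottleneck 4, flow now 7.
Augment Well→P4→Ref: bottleneck 3, flow now 10.
Augment Well→M4→P1→Ref: bottleneck 5, flow now 15.
No augmenting path remains; maximum flow = 15.
In the residual graph, reachable from Well: {Well, P4}.
Min-cut edges: Well→M4 (8), Well→P1 (4), P4→Ref (3); capacity 8 + 4 + 3 = 15.
This cut is saturated, so no flow can exceed 15.

15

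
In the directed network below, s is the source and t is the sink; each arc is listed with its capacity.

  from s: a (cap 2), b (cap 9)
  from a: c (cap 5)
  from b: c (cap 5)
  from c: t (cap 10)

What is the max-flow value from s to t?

Augment s→a→c→t: bottleneck 2, flow now 2.
Augment s→b→c→t: bottleneck 5, flow now 7.
No augmenting path remains; maximum flow = 7.
In the residual graph, reachable from s: {s, b}.
Min-cut edges: s→a (2), b→c (5); capacity 2 + 5 = 7.
This cut is saturated, so no flow can exceed 7.

7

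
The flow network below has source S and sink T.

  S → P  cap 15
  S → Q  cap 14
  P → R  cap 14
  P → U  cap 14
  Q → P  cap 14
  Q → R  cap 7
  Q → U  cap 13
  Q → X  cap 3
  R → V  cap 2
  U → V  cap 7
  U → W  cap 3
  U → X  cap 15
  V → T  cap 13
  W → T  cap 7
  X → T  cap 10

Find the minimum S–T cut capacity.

22

Augment S→Q→X→T: bottleneck 3, flow now 3.
Augment S→P→R→V→T: bottleneck 2, flow now 5.
Augment S→P→U→V→T: bottleneck 7, flow now 12.
Augment S→P→U→W→T: bottleneck 3, flow now 15.
Augment S→P→U→X→T: bottleneck 3, flow now 18.
Augment S→Q→U→X→T: bottleneck 4, flow now 22.
No augmenting path remains; maximum flow = 22.
By max-flow min-cut, the minimum cut capacity equals the max flow.
In the residual graph, reachable from S: {S, P, Q, R, U, X}.
Min-cut edges: R→V (2), U→V (7), U→W (3), X→T (10); capacity 2 + 7 + 3 + 10 = 22.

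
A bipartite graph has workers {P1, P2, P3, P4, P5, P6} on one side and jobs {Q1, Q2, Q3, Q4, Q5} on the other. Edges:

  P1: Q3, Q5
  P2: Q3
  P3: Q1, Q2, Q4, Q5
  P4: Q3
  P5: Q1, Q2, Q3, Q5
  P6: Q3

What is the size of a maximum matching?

Unit-capacity flow: source→left, listed edges, right→sink; max matching = max flow.
Augmenting path P1→Q3 (+1); matched 1.
Augmenting path P3→Q1 (+1); matched 2.
Augmenting path P5→Q2 (+1); matched 3.
Augmenting path P2→Q3→P1→Q5 (+1); matched 4.
No augmenting path remains; maximum matching = 4.
König certificate: {P1, P3, P5, Q3} is a vertex cover of size 4 (every listed pair touches it), so no matching can be larger.

4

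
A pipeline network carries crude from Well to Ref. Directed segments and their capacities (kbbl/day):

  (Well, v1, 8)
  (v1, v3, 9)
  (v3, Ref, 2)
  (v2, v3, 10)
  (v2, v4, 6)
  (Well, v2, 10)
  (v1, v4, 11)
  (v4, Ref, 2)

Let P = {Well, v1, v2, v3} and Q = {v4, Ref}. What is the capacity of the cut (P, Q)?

Edges leaving {Well, v1, v2, v3}: v1→v4 (11), v2→v4 (6), v3→Ref (2).
Cut capacity = 11 + 6 + 2 = 19.

19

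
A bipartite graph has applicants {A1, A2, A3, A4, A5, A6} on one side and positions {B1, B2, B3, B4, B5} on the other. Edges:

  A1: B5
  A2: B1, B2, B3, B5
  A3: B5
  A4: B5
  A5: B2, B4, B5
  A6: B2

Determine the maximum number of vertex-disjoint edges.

4

Unit-capacity flow: source→left, listed edges, right→sink; max matching = max flow.
Augmenting path A1→B5 (+1); matched 1.
Augmenting path A2→B1 (+1); matched 2.
Augmenting path A5→B2 (+1); matched 3.
Augmenting path A6→B2→A5→B4 (+1); matched 4.
No augmenting path remains; maximum matching = 4.
König certificate: {A2, A5, A6, B5} is a vertex cover of size 4 (every listed pair touches it), so no matching can be larger.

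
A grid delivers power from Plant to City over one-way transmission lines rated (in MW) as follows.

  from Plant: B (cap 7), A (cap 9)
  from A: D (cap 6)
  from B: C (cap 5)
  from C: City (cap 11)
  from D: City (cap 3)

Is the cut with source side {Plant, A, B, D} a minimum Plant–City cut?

Yes — it is a minimum cut (capacity 8).

Given cut capacity: 5 + 3 = 8.
Augment Plant→A→D→City: bottleneck 3, flow now 3.
Augment Plant→B→C→City: bottleneck 5, flow now 8.
No augmenting path remains; maximum flow = 8.
Cut capacity 8 equals the max flow, so it is a minimum cut.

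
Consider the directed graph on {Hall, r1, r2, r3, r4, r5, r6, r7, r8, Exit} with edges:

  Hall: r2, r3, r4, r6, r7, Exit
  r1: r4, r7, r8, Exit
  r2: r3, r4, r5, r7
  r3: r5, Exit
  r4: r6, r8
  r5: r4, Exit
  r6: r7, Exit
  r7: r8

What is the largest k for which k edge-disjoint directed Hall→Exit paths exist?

4

Assign every edge capacity 1; by Menger, the answer equals the max flow.
Path Hall→Exit (+1); total 1.
Path Hall→r3→Exit (+1); total 2.
Path Hall→r6→Exit (+1); total 3.
Path Hall→r2→r5→Exit (+1); total 4.
No residual Hall→Exit path; max flow = 4.
Certifying cut of size 4: {Hall→Exit, Hall→r2, Hall→r3, r6→Exit}.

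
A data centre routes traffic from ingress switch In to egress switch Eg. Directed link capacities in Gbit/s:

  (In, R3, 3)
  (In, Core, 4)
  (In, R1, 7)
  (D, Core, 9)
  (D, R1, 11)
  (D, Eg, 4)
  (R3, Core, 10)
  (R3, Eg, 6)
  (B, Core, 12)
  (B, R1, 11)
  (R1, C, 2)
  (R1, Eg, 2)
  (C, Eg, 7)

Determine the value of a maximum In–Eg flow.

7

Augment In→R3→Eg: bottleneck 3, flow now 3.
Augment In→R1→Eg: bottleneck 2, flow now 5.
Augment In→R1→C→Eg: bottleneck 2, flow now 7.
No augmenting path remains; maximum flow = 7.
In the residual graph, reachable from In: {In, Core, R1}.
Min-cut edges: In→R3 (3), R1→C (2), R1→Eg (2); capacity 3 + 2 + 2 = 7.
This cut is saturated, so no flow can exceed 7.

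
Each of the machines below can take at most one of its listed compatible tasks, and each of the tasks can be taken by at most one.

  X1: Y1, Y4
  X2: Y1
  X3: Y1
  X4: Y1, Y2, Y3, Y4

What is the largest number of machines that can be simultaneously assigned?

3

Unit-capacity flow: source→left, listed edges, right→sink; max matching = max flow.
Augmenting path X1→Y1 (+1); matched 1.
Augmenting path X4→Y2 (+1); matched 2.
Augmenting path X2→Y1→X1→Y4 (+1); matched 3.
No augmenting path remains; maximum matching = 3.
König certificate: {X1, X4, Y1} is a vertex cover of size 3 (every listed pair touches it), so no matching can be larger.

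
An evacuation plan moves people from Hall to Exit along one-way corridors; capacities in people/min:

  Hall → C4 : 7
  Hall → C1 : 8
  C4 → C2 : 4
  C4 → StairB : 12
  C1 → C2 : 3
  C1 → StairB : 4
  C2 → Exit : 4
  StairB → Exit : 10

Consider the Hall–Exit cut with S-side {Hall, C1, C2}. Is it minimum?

Given cut capacity: 7 + 4 + 4 = 15.
Augment Hall→C4→C2→Exit: bottleneck 4, flow now 4.
Augment Hall→C4→StairB→Exit: bottleneck 3, flow now 7.
Augment Hall→C1→StairB→Exit: bottleneck 4, flow now 11.
Augment Hall→C1→C2→C4→StairB→Exit: bottleneck 3, flow now 14. (uses reverse residual edge)
No augmenting path remains; maximum flow = 14.
In the residual graph, reachable from Hall: {Hall, C1}.
Min-cut edges: Hall→C4 (7), C1→C2 (3), C1→StairB (4); capacity 7 + 3 + 4 = 14.
Cut capacity 15 exceeds the max flow 14, so it is not minimum.

No — its capacity is 15, but the minimum cut has capacity 14.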